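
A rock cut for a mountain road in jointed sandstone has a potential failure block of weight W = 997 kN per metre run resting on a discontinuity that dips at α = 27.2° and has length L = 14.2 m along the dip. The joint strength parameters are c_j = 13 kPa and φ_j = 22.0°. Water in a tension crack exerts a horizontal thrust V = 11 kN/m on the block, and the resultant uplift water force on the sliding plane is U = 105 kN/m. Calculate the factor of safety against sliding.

FS = 1.07

Resolving the block weight along and normal to the plane and applying the Mohr–Coulomb strength on the joint:
N' = W cosα − U − V sinα = 997·cos27.2° − 105 − 11·sin27.2° = 776.7 kN/m
Driving force T = W sinα + V cosα = 997·sin27.2° + 11·cos27.2° = 465.5 kN/m
Resisting force R = c_j·L + N'·tanφ_j = 13·14.2 + 776.7·tan22.0° = 184.6 + 313.8 = 498.4 kN/m
FS = R / T = 498.4 / 465.5 = 1.071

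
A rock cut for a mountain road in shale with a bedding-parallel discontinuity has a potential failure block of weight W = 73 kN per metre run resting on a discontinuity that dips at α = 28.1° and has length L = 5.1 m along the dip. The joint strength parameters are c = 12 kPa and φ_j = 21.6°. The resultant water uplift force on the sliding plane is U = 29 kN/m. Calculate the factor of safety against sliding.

Resolving the block weight along and normal to the plane and applying the Mohr–Coulomb strength on the joint:
N' = W cosα − U = 73·cos28.1° − 29 = 35.4 kN/m
Driving force T = W sinα = 73·sin28.1° = 34.4 kN/m
Resisting force R = c·L + N'·tanφ_j = 12·5.1 + 35.4·tan21.6° = 61.2 + 14.0 = 75.2 kN/m
FS = R / T = 75.2 / 34.4 = 2.187

FS = 2.19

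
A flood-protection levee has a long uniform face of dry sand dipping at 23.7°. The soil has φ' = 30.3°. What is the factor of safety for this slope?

FS = 1.33

For a dry cohesionless infinite slope the factor of safety is FS = tanφ' / tanβ.
FS = tan30.3° / tan23.7° = 0.5844 / 0.4390 = 1.331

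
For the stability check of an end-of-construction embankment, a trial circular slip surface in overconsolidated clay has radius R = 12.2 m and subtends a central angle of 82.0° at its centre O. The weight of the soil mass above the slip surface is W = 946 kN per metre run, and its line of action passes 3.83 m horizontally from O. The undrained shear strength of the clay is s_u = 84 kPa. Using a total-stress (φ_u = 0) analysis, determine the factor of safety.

FS = 4.94

Taking moments about the centre O, the resisting moment is provided by the undrained shear strength acting along the arc:
Arc length L_a = R·θ = 12.2·(82.0°·π/180) = 12.2·1.4312 = 17.46 m
M_R = s_u·L_a·R = 84·17.46·12.2 = 17893.3 kN·m/m
M_D = W·d = 946·3.83 = 3623.2 kN·m/m
FS = M_R / M_D = 17893.3 / 3623.2 = 4.939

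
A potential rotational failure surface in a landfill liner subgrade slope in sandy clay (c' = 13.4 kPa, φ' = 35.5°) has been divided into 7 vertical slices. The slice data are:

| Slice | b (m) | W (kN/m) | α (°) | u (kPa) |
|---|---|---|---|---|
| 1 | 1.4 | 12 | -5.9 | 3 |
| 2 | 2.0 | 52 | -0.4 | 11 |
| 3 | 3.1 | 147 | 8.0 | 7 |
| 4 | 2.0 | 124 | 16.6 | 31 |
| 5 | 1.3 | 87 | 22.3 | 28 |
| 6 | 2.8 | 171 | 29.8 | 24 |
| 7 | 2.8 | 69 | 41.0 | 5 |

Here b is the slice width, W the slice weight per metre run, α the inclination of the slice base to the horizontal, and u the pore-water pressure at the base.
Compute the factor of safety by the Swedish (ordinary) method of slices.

FS = 2.23

Ordinary method of slices: FS = Σ[c'·Δl_i + (W_i cosα_i − u_i·Δl_i)·tanφ'] / Σ W_i sinα_i, with Δl_i = b_i / cosα_i.
Slice 1: Δl = 1.4/cos(-5.9°) = 1.407 m; N'_1 = 12·cos(-5.9°) − 3·1.407 = 7.7; c'Δl = 18.86; W sinα = -1.2
Slice 2: Δl = 2.0/cos(-0.4°) = 2.000 m; N'_2 = 52·cos(-0.4°) − 11·2.000 = 30.0; c'Δl = 26.80; W sinα = -0.4
Slice 3: Δl = 3.1/cos8.0° = 3.130 m; N'_3 = 147·cos8.0° − 7·3.130 = 123.7; c'Δl = 41.95; W sinα = 20.5
Slice 4: Δl = 2.0/cos16.6° = 2.087 m; N'_4 = 124·cos16.6° − 31·2.087 = 54.1; c'Δl = 27.97; W sinα = 35.4
Slice 5: Δl = 1.3/cos22.3° = 1.405 m; N'_5 = 87·cos22.3° − 28·1.405 = 41.2; c'Δl = 18.83; W sinα = 33.0
Slice 6: Δl = 2.8/cos29.8° = 3.227 m; N'_6 = 171·cos29.8° − 24·3.227 = 70.9; c'Δl = 43.24; W sinα = 85.0
Slice 7: Δl = 2.8/cos41.0° = 3.710 m; N'_7 = 69·cos41.0° − 5·3.710 = 33.5; c'Δl = 49.71; W sinα = 45.3
Σc'Δl = 227.4 kN/m; ΣN' = 361.1 kN/m; ΣW sinα = 217.6 kN/m
Resisting = 227.4 + 361.1·tan35.5° = 227.4 + 257.6 = 484.9 kN/m
FS = 484.9 / 217.6 = 2.229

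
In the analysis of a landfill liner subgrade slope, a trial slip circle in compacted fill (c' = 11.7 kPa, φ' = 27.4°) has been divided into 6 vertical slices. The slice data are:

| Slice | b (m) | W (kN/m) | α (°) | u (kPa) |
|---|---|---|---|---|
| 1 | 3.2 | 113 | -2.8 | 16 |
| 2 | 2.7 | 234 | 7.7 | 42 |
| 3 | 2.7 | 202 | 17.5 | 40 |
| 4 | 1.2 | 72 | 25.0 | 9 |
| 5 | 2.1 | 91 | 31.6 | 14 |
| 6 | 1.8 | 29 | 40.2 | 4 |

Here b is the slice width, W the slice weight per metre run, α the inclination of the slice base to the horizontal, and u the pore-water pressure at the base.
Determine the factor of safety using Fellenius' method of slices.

FS = 1.99

Ordinary method of slices: FS = Σ[c'·Δl_i + (W_i cosα_i − u_i·Δl_i)·tanφ'] / Σ W_i sinα_i, with Δl_i = b_i / cosα_i.
Slice 1: Δl = 3.2/cos(-2.8°) = 3.204 m; N'_1 = 113·cos(-2.8°) − 16·3.204 = 61.6; c'Δl = 37.48; W sinα = -5.5
Slice 2: Δl = 2.7/cos7.7° = 2.725 m; N'_2 = 234·cos7.7° − 42·2.725 = 117.5; c'Δl = 31.88; W sinα = 31.4
Slice 3: Δl = 2.7/cos17.5° = 2.831 m; N'_3 = 202·cos17.5° − 40·2.831 = 79.4; c'Δl = 33.12; W sinα = 60.7
Slice 4: Δl = 1.2/cos25.0° = 1.324 m; N'_4 = 72·cos25.0° − 9·1.324 = 53.3; c'Δl = 15.49; W sinα = 30.4
Slice 5: Δl = 2.1/cos31.6° = 2.466 m; N'_5 = 91·cos31.6° − 14·2.466 = 43.0; c'Δl = 28.85; W sinα = 47.7
Slice 6: Δl = 1.8/cos40.2° = 2.357 m; N'_6 = 29·cos40.2° − 4·2.357 = 12.7; c'Δl = 27.57; W sinα = 18.7
Σc'Δl = 174.4 kN/m; ΣN' = 367.5 kN/m; ΣW sinα = 183.4 kN/m
Resisting = 174.4 + 367.5·tan27.4° = 174.4 + 190.5 = 364.9 kN/m
FS = 364.9 / 183.4 = 1.990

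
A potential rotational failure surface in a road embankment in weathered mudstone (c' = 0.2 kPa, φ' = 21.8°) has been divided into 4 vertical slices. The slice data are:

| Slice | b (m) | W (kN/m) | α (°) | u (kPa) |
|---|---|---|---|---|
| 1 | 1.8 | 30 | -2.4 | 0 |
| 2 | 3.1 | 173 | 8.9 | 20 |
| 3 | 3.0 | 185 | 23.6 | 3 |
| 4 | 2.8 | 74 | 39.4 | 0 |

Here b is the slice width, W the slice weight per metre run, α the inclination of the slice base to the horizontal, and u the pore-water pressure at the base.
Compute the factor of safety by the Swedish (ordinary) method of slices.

Ordinary method of slices: FS = Σ[c'·Δl_i + (W_i cosα_i − u_i·Δl_i)·tanφ'] / Σ W_i sinα_i, with Δl_i = b_i / cosα_i.
Slice 1: Δl = 1.8/cos(-2.4°) = 1.802 m; N'_1 = 30·cos(-2.4°) − 0·1.802 = 30.0; c'Δl = 0.36; W sinα = -1.3
Slice 2: Δl = 3.1/cos8.9° = 3.138 m; N'_2 = 173·cos8.9° − 20·3.138 = 108.2; c'Δl = 0.63; W sinα = 26.8
Slice 3: Δl = 3.0/cos23.6° = 3.274 m; N'_3 = 185·cos23.6° − 3·3.274 = 159.7; c'Δl = 0.65; W sinα = 74.1
Slice 4: Δl = 2.8/cos39.4° = 3.623 m; N'_4 = 74·cos39.4° − 0·3.623 = 57.2; c'Δl = 0.72; W sinα = 47.0
Σc'Δl = 2.4 kN/m; ΣN' = 355.0 kN/m; ΣW sinα = 146.5 kN/m
Resisting = 2.4 + 355.0·tan21.8° = 2.4 + 142.0 = 144.4 kN/m
FS = 144.4 / 146.5 = 0.985

FS = 0.99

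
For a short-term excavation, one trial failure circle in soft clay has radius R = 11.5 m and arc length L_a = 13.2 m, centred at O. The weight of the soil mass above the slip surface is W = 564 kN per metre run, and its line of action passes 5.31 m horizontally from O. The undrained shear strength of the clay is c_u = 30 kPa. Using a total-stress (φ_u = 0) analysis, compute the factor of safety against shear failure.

FS = 1.52

Taking moments about the centre O, the resisting moment is provided by the undrained shear strength acting along the arc:
M_R = c_u·L_a·R = 30·13.20·11.5 = 4554.0 kN·m/m
M_D = W·d = 564·5.31 = 2994.8 kN·m/m
FS = M_R / M_D = 4554.0 / 2994.8 = 1.521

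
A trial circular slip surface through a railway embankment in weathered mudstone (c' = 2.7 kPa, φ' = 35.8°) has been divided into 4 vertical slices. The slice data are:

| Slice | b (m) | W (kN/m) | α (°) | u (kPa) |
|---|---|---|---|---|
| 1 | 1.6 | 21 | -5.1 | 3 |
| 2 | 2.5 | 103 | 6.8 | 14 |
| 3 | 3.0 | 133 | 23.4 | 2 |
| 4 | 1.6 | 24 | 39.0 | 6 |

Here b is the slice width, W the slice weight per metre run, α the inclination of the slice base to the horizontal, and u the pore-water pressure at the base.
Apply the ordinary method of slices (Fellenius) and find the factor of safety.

Ordinary method of slices: FS = Σ[c'·Δl_i + (W_i cosα_i − u_i·Δl_i)·tanφ'] / Σ W_i sinα_i, with Δl_i = b_i / cosα_i.
Slice 1: Δl = 1.6/cos(-5.1°) = 1.606 m; N'_1 = 21·cos(-5.1°) − 3·1.606 = 16.1; c'Δl = 4.34; W sinα = -1.9
Slice 2: Δl = 2.5/cos6.8° = 2.518 m; N'_2 = 103·cos6.8° − 14·2.518 = 67.0; c'Δl = 6.80; W sinα = 12.2
Slice 3: Δl = 3.0/cos23.4° = 3.269 m; N'_3 = 133·cos23.4° − 2·3.269 = 115.5; c'Δl = 8.83; W sinα = 52.8
Slice 4: Δl = 1.6/cos39.0° = 2.059 m; N'_4 = 24·cos39.0° − 6·2.059 = 6.3; c'Δl = 5.56; W sinα = 15.1
Σc'Δl = 25.5 kN/m; ΣN' = 204.9 kN/m; ΣW sinα = 78.3 kN/m
Resisting = 25.5 + 204.9·tan35.8° = 25.5 + 147.8 = 173.3 kN/m
FS = 173.3 / 78.3 = 2.215

FS = 2.22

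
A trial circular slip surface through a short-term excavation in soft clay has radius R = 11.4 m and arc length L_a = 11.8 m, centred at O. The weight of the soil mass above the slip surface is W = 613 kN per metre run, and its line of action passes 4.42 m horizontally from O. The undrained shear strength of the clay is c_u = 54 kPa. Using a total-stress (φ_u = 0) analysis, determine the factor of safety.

Taking moments about the centre O, the resisting moment is provided by the undrained shear strength acting along the arc:
M_R = c_u·L_a·R = 54·11.80·11.4 = 7264.1 kN·m/m
M_D = W·d = 613·4.42 = 2709.5 kN·m/m
FS = M_R / M_D = 7264.1 / 2709.5 = 2.681

FS = 2.68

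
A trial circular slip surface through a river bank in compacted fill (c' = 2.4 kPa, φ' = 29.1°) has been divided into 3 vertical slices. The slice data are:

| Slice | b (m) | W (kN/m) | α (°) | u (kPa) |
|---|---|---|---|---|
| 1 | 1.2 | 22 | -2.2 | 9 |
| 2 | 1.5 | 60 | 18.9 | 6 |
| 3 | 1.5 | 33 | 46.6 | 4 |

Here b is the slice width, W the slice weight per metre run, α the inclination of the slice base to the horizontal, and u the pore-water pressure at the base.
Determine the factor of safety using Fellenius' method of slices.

Ordinary method of slices: FS = Σ[c'·Δl_i + (W_i cosα_i − u_i·Δl_i)·tanφ'] / Σ W_i sinα_i, with Δl_i = b_i / cosα_i.
Slice 1: Δl = 1.2/cos(-2.2°) = 1.201 m; N'_1 = 22·cos(-2.2°) − 9·1.201 = 11.2; c'Δl = 2.88; W sinα = -0.8
Slice 2: Δl = 1.5/cos18.9° = 1.585 m; N'_2 = 60·cos18.9° − 6·1.585 = 47.3; c'Δl = 3.81; W sinα = 19.4
Slice 3: Δl = 1.5/cos46.6° = 2.183 m; N'_3 = 33·cos46.6° − 4·2.183 = 13.9; c'Δl = 5.24; W sinα = 24.0
Σc'Δl = 11.9 kN/m; ΣN' = 72.4 kN/m; ΣW sinα = 42.6 kN/m
Resisting = 11.9 + 72.4·tan29.1° = 11.9 + 40.3 = 52.2 kN/m
FS = 52.2 / 42.6 = 1.226

FS = 1.23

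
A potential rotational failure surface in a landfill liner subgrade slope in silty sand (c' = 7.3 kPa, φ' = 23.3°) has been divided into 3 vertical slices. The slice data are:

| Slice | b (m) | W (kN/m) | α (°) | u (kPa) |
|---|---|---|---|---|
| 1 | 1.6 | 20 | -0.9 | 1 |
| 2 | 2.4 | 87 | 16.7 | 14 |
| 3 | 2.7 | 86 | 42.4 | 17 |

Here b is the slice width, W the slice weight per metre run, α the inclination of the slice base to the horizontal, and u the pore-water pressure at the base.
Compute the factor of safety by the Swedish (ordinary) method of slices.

FS = 1.04

Ordinary method of slices: FS = Σ[c'·Δl_i + (W_i cosα_i − u_i·Δl_i)·tanφ'] / Σ W_i sinα_i, with Δl_i = b_i / cosα_i.
Slice 1: Δl = 1.6/cos(-0.9°) = 1.600 m; N'_1 = 20·cos(-0.9°) − 1·1.600 = 18.4; c'Δl = 11.68; W sinα = -0.3
Slice 2: Δl = 2.4/cos16.7° = 2.506 m; N'_2 = 87·cos16.7° − 14·2.506 = 48.3; c'Δl = 18.29; W sinα = 25.0
Slice 3: Δl = 2.7/cos42.4° = 3.656 m; N'_3 = 86·cos42.4° − 17·3.656 = 1.4; c'Δl = 26.69; W sinα = 58.0
Σc'Δl = 56.7 kN/m; ΣN' = 68.0 kN/m; ΣW sinα = 82.7 kN/m
Resisting = 56.7 + 68.0·tan23.3° = 56.7 + 29.3 = 85.9 kN/m
FS = 85.9 / 82.7 = 1.040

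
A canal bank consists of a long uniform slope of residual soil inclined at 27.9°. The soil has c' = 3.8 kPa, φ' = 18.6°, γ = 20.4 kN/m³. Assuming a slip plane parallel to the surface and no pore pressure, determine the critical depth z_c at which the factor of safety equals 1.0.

Setting FS = 1.00 in FS = [c' + γz cos²β tanφ'] / [γz sinβ cosβ] and solving for z:
z = c' / [γ cosβ (FS·sinβ − cosβ·tanφ')]
  = 3.8 / [20.4·cos27.9°·(1.00·sin27.9° − cos27.9°·tan18.6°)]
  = 3.8 / [20.4·0.8838·(1.00·0.4679 − 0.8838·0.3365)]
  = 3.8 / 3.0741 = 1.236 m

z_c = 1.24 m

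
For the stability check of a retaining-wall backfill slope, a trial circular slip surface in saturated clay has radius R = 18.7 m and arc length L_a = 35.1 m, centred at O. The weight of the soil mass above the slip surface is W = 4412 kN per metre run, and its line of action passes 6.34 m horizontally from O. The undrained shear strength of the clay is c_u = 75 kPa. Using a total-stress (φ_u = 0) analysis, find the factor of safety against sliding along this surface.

FS = 1.76

Taking moments about the centre O, the resisting moment is provided by the undrained shear strength acting along the arc:
M_R = c_u·L_a·R = 75·35.10·18.7 = 49227.8 kN·m/m
M_D = W·d = 4412·6.34 = 27972.1 kN·m/m
FS = M_R / M_D = 49227.8 / 27972.1 = 1.760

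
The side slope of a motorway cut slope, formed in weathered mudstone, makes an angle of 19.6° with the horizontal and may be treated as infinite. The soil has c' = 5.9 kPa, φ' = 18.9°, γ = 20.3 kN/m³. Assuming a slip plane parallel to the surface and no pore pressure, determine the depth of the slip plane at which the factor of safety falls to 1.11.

Setting FS = 1.11 in FS = [c' + γz cos²β tanφ'] / [γz sinβ cosβ] and solving for z:
z = c' / [γ cosβ (FS·sinβ − cosβ·tanφ')]
  = 5.9 / [20.3·cos19.6°·(1.11·sin19.6° − cos19.6°·tan18.9°)]
  = 5.9 / [20.3·0.9421·(1.11·0.3355 − 0.9421·0.3424)]
  = 5.9 / 0.9526 = 6.194 m

z = 6.19 m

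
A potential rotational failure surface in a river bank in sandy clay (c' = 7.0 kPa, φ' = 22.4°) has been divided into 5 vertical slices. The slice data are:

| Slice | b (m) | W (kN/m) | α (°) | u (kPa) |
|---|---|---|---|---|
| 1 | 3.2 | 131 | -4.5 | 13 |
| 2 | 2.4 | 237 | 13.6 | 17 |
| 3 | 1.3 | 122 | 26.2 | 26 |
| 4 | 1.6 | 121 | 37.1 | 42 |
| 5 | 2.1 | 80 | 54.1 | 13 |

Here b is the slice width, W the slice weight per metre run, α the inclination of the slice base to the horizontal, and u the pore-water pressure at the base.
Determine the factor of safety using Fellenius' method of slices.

FS = 1.00

Ordinary method of slices: FS = Σ[c'·Δl_i + (W_i cosα_i − u_i·Δl_i)·tanφ'] / Σ W_i sinα_i, with Δl_i = b_i / cosα_i.
Slice 1: Δl = 3.2/cos(-4.5°) = 3.210 m; N'_1 = 131·cos(-4.5°) − 13·3.210 = 88.9; c'Δl = 22.47; W sinα = -10.3
Slice 2: Δl = 2.4/cos13.6° = 2.469 m; N'_2 = 237·cos13.6° − 17·2.469 = 188.4; c'Δl = 17.28; W sinα = 55.7
Slice 3: Δl = 1.3/cos26.2° = 1.449 m; N'_3 = 122·cos26.2° − 26·1.449 = 71.8; c'Δl = 10.14; W sinα = 53.9
Slice 4: Δl = 1.6/cos37.1° = 2.006 m; N'_4 = 121·cos37.1° − 42·2.006 = 12.3; c'Δl = 14.04; W sinα = 73.0
Slice 5: Δl = 2.1/cos54.1° = 3.581 m; N'_5 = 80·cos54.1° − 13·3.581 = 0.4; c'Δl = 25.07; W sinα = 64.8
Σc'Δl = 89.0 kN/m; ΣN' = 361.6 kN/m; ΣW sinα = 237.1 kN/m
Resisting = 89.0 + 361.6·tan22.4° = 89.0 + 149.1 = 238.1 kN/m
FS = 238.1 / 237.1 = 1.004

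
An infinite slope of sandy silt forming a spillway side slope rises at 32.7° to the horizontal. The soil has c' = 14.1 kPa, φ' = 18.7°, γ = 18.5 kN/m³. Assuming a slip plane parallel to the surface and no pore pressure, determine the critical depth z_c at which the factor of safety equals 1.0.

z_c = 3.55 m

Setting FS = 1.00 in FS = [c' + γz cos²β tanφ'] / [γz sinβ cosβ] and solving for z:
z = c' / [γ cosβ (FS·sinβ − cosβ·tanφ')]
  = 14.1 / [18.5·cos32.7°·(1.00·sin32.7° − cos32.7°·tan18.7°)]
  = 14.1 / [18.5·0.8415·(1.00·0.5402 − 0.8415·0.3385)]
  = 14.1 / 3.9761 = 3.546 m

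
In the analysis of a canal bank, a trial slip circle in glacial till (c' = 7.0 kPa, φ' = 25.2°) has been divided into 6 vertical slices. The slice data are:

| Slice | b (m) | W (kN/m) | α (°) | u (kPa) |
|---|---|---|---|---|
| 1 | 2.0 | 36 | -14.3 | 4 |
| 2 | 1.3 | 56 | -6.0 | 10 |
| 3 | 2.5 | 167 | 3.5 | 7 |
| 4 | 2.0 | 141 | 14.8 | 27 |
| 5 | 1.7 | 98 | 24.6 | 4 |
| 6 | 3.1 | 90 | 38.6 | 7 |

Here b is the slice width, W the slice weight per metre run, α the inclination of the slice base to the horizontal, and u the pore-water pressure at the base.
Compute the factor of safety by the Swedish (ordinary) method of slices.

Ordinary method of slices: FS = Σ[c'·Δl_i + (W_i cosα_i − u_i·Δl_i)·tanφ'] / Σ W_i sinα_i, with Δl_i = b_i / cosα_i.
Slice 1: Δl = 2.0/cos(-14.3°) = 2.064 m; N'_1 = 36·cos(-14.3°) − 4·2.064 = 26.6; c'Δl = 14.45; W sinα = -8.9
Slice 2: Δl = 1.3/cos(-6.0°) = 1.307 m; N'_2 = 56·cos(-6.0°) − 10·1.307 = 42.6; c'Δl = 9.15; W sinα = -5.9
Slice 3: Δl = 2.5/cos3.5° = 2.505 m; N'_3 = 167·cos3.5° − 7·2.505 = 149.2; c'Δl = 17.53; W sinα = 10.2
Slice 4: Δl = 2.0/cos14.8° = 2.069 m; N'_4 = 141·cos14.8° − 27·2.069 = 80.5; c'Δl = 14.48; W sinα = 36.0
Slice 5: Δl = 1.7/cos24.6° = 1.870 m; N'_5 = 98·cos24.6° − 4·1.870 = 81.6; c'Δl = 13.09; W sinα = 40.8
Slice 6: Δl = 3.1/cos38.6° = 3.967 m; N'_6 = 90·cos38.6° − 7·3.967 = 42.6; c'Δl = 27.77; W sinα = 56.1
Σc'Δl = 96.5 kN/m; ΣN' = 423.1 kN/m; ΣW sinα = 128.4 kN/m
Resisting = 96.5 + 423.1·tan25.2° = 96.5 + 199.1 = 295.5 kN/m
FS = 295.5 / 128.4 = 2.302

FS = 2.30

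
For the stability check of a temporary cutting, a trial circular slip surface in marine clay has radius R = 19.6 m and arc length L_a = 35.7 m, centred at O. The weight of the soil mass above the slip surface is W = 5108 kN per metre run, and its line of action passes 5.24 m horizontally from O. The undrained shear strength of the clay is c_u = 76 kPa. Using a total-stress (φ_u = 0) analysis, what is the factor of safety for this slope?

FS = 1.99

Taking moments about the centre O, the resisting moment is provided by the undrained shear strength acting along the arc:
M_R = c_u·L_a·R = 76·35.70·19.6 = 53178.7 kN·m/m
M_D = W·d = 5108·5.24 = 26765.9 kN·m/m
FS = M_R / M_D = 53178.7 / 26765.9 = 1.987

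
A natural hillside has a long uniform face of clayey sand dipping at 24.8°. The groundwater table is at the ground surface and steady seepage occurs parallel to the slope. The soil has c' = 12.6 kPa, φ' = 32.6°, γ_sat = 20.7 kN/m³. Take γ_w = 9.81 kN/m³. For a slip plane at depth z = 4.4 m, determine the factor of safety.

With seepage parallel to the slope and the water table at the surface, the effective normal stress on the slip plane uses the buoyant unit weight γ' = γ_sat − γ_w while the driving shear stress uses γ_sat:
FS = [c' + γ' z cos²β tanφ'] / [γ_sat z sinβ cosβ]
γ' = 20.7 − 9.81 = 10.89 kN/m³
Numerator = 12.6 + 10.89·4.4·cos²24.8°·tan32.6° = 12.6 + 10.89·4.4·0.8241·0.6395 = 37.852 kPa
Denominator = 20.7·4.4·sin24.8°·cos24.8° = 20.7·4.4·0.4195·0.9078 = 34.680 kPa
FS = 37.852 / 34.680 = 1.091

FS = 1.09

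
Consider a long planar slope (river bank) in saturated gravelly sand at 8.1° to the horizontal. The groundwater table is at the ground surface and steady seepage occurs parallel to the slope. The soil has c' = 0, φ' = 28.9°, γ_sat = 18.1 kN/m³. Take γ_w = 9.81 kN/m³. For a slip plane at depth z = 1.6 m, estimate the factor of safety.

FS = 1.78

With seepage parallel to the slope and the water table at the surface, the effective normal stress on the slip plane uses the buoyant unit weight γ' = γ_sat − γ_w while the driving shear stress uses γ_sat:
FS = [c' + γ' z cos²β tanφ'] / [γ_sat z sinβ cosβ]
(For c' = 0 this reduces to FS = (γ'/γ_sat)·tanφ'/tanβ.)
γ' = 18.1 − 9.81 = 8.29 kN/m³
Numerator = 0.0 + 8.29·1.6·cos²8.1°·tan28.9° = 0.0 + 8.29·1.6·0.9801·0.5520 = 7.177 kPa
Denominator = 18.1·1.6·sin8.1°·cos8.1° = 18.1·1.6·0.1409·0.9900 = 4.040 kPa
FS = 7.177 / 4.040 = 1.777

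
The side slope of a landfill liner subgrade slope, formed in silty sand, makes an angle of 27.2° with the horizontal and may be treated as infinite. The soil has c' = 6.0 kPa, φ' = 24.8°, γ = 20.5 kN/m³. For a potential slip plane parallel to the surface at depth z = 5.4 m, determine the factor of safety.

FS = 1.03

For an infinite slope with a slip plane parallel to the surface (no pore pressure): FS = [c' + γz cos²β tanφ'] / [γz sinβ cosβ].
γz = 20.5·5.4 = 110.70 kN/m²
Numerator = 6.0 + 110.70·cos²27.2°·tan24.8° = 6.0 + 110.70·0.7911·0.4621 = 46.463 kPa
Denominator = 110.70·sin27.2°·cos27.2° = 110.70·0.4571·0.8894 = 45.005 kPa
FS = 46.463 / 45.005 = 1.032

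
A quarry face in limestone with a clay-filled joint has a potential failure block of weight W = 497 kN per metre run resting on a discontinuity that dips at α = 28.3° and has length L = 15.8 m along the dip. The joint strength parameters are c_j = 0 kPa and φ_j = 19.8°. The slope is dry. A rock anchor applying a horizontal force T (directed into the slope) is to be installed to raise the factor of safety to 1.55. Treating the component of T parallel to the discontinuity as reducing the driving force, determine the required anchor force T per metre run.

T = 135 kN/m

Resolving forces along and normal to the sliding plane, with the horizontal anchor force T adding T·sinα to the effective normal force and T·cosα acting up the plane against the driving force:
FS = [c_jL + (W cosα + T sinα) tanφ_j] / [W sinα − T cosα]
Without the anchor: N' = 437.6 kN/m, driving T_d = 235.6 kN/m, resisting R = 0·15.8 + 437.6·tan19.8° = 157.5 kN/m, FS = 0.67.
Setting FS = 1.55 and solving for T:
1.55·(235.6 − T cos28.3°) = 157.5 + T sin28.3°·tan19.8°
T·(sin28.3°·tan19.8° + 1.55·cos28.3°) = 1.55·235.6 − 157.5
T·(0.4741·0.3600 + 1.55·0.8805) = 365.2 − 157.5 = 207.7
T·1.5354 = 207.7
T = 135.3 kN/m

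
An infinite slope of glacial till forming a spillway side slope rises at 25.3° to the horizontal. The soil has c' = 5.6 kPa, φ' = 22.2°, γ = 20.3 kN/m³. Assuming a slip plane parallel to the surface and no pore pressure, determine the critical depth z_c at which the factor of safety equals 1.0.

Setting FS = 1.00 in FS = [c' + γz cos²β tanφ'] / [γz sinβ cosβ] and solving for z:
z = c' / [γ cosβ (FS·sinβ − cosβ·tanφ')]
  = 5.6 / [20.3·cos25.3°·(1.00·sin25.3° − cos25.3°·tan22.2°)]
  = 5.6 / [20.3·0.9041·(1.00·0.4274 − 0.9041·0.4081)]
  = 5.6 / 1.0720 = 5.224 m

z_c = 5.22 m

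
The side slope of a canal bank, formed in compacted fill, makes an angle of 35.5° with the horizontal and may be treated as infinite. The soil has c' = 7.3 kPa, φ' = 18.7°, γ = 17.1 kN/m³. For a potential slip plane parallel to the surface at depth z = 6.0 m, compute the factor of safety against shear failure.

For an infinite slope with a slip plane parallel to the surface (no pore pressure): FS = [c' + γz cos²β tanφ'] / [γz sinβ cosβ].
γz = 17.1·6.0 = 102.60 kN/m²
Numerator = 7.3 + 102.60·cos²35.5°·tan18.7° = 7.3 + 102.60·0.6628·0.3385 = 30.317 kPa
Denominator = 102.60·sin35.5°·cos35.5° = 102.60·0.5807·0.8141 = 48.505 kPa
FS = 30.317 / 48.505 = 0.625

FS = 0.63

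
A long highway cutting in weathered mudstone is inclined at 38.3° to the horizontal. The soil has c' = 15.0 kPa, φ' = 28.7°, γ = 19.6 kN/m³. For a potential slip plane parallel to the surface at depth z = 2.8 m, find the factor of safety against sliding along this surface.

FS = 1.26

For an infinite slope with a slip plane parallel to the surface (no pore pressure): FS = [c' + γz cos²β tanφ'] / [γz sinβ cosβ].
γz = 19.6·2.8 = 54.88 kN/m²
Numerator = 15.0 + 54.88·cos²38.3°·tan28.7° = 15.0 + 54.88·0.6159·0.5475 = 33.505 kPa
Denominator = 54.88·sin38.3°·cos38.3° = 54.88·0.6198·0.7848 = 26.693 kPa
FS = 33.505 / 26.693 = 1.255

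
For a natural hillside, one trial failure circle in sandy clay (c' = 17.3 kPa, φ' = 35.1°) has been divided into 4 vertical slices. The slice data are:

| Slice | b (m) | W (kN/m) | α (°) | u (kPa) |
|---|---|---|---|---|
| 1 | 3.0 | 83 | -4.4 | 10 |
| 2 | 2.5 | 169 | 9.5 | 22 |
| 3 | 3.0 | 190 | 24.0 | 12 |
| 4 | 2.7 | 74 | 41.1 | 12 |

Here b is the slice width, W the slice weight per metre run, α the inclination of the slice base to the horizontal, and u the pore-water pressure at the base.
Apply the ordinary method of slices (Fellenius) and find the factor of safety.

FS = 2.94

Ordinary method of slices: FS = Σ[c'·Δl_i + (W_i cosα_i − u_i·Δl_i)·tanφ'] / Σ W_i sinα_i, with Δl_i = b_i / cosα_i.
Slice 1: Δl = 3.0/cos(-4.4°) = 3.009 m; N'_1 = 83·cos(-4.4°) − 10·3.009 = 52.7; c'Δl = 52.05; W sinα = -6.4
Slice 2: Δl = 2.5/cos9.5° = 2.535 m; N'_2 = 169·cos9.5° − 22·2.535 = 110.9; c'Δl = 43.85; W sinα = 27.9
Slice 3: Δl = 3.0/cos24.0° = 3.284 m; N'_3 = 190·cos24.0° − 12·3.284 = 134.2; c'Δl = 56.81; W sinα = 77.3
Slice 4: Δl = 2.7/cos41.1° = 3.583 m; N'_4 = 74·cos41.1° − 12·3.583 = 12.8; c'Δl = 61.99; W sinα = 48.6
Σc'Δl = 214.7 kN/m; ΣN' = 310.5 kN/m; ΣW sinα = 147.5 kN/m
Resisting = 214.7 + 310.5·tan35.1° = 214.7 + 218.2 = 432.9 kN/m
FS = 432.9 / 147.5 = 2.936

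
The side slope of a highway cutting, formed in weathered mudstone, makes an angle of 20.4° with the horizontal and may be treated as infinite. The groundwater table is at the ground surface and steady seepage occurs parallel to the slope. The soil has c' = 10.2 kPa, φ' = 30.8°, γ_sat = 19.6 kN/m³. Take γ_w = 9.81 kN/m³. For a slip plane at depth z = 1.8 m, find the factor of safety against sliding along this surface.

With seepage parallel to the slope and the water table at the surface, the effective normal stress on the slip plane uses the buoyant unit weight γ' = γ_sat − γ_w while the driving shear stress uses γ_sat:
FS = [c' + γ' z cos²β tanφ'] / [γ_sat z sinβ cosβ]
γ' = 19.6 − 9.81 = 9.79 kN/m³
Numerator = 10.2 + 9.79·1.8·cos²20.4°·tan30.8° = 10.2 + 9.79·1.8·0.8785·0.5961 = 19.428 kPa
Denominator = 19.6·1.8·sin20.4°·cos20.4° = 19.6·1.8·0.3486·0.9373 = 11.526 kPa
FS = 19.428 / 11.526 = 1.686

FS = 1.69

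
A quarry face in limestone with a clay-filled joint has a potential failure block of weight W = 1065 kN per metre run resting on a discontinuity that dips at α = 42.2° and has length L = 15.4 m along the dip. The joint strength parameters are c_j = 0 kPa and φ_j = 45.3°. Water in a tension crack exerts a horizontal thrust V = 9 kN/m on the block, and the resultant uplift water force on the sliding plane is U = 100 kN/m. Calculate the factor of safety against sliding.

Resolving the block weight along and normal to the plane and applying the Mohr–Coulomb strength on the joint:
N' = W cosα − U − V sinα = 1065·cos42.2° − 100 − 9·sin42.2° = 682.9 kN/m
Driving force T = W sinα + V cosα = 1065·sin42.2° + 9·cos42.2° = 722.0 kN/m
Resisting force R = c_j·L + N'·tanφ_j = 0·15.4 + 682.9·tan45.3° = 0.0 + 690.1 = 690.1 kN/m
FS = R / T = 690.1 / 722.0 = 0.956

FS = 0.96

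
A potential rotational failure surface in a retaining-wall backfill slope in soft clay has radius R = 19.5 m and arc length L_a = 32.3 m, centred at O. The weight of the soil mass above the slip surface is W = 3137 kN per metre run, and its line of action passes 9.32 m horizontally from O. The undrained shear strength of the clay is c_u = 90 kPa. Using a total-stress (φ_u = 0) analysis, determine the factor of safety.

FS = 1.94

Taking moments about the centre O, the resisting moment is provided by the undrained shear strength acting along the arc:
M_R = c_u·L_a·R = 90·32.30·19.5 = 56686.5 kN·m/m
M_D = W·d = 3137·9.32 = 29236.8 kN·m/m
FS = M_R / M_D = 56686.5 / 29236.8 = 1.939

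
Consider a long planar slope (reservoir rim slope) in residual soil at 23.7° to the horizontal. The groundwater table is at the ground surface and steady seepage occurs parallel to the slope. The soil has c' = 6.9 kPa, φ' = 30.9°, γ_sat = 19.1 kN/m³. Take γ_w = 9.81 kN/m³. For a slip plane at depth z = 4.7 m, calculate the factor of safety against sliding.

FS = 0.87

With seepage parallel to the slope and the water table at the surface, the effective normal stress on the slip plane uses the buoyant unit weight γ' = γ_sat − γ_w while the driving shear stress uses γ_sat:
FS = [c' + γ' z cos²β tanφ'] / [γ_sat z sinβ cosβ]
γ' = 19.1 − 9.81 = 9.29 kN/m³
Numerator = 6.9 + 9.29·4.7·cos²23.7°·tan30.9° = 6.9 + 9.29·4.7·0.8384·0.5985 = 28.810 kPa
Denominator = 19.1·4.7·sin23.7°·cos23.7° = 19.1·4.7·0.4019·0.9157 = 33.040 kPa
FS = 28.810 / 33.040 = 0.872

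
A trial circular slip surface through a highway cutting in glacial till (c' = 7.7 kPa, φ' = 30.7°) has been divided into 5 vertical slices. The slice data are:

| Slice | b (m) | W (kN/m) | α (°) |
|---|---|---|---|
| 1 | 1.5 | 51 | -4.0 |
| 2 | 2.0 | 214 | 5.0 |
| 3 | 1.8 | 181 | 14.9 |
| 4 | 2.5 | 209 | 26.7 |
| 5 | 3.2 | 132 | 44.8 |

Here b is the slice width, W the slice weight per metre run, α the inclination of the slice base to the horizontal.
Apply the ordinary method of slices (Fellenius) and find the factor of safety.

FS = 2.11

Ordinary method of slices: FS = Σ[c'·Δl_i + (W_i cosα_i)·tanφ'] / Σ W_i sinα_i, with Δl_i = b_i / cosα_i.
Slice 1: Δl = 1.5/cos(-4.0°) = 1.504 m; N'_1 = 51·cos(-4.0°) = 50.9; c'Δl = 11.58; W sinα = -3.6
Slice 2: Δl = 2.0/cos5.0° = 2.008 m; N'_2 = 214·cos5.0° = 213.2; c'Δl = 15.46; W sinα = 18.7
Slice 3: Δl = 1.8/cos14.9° = 1.863 m; N'_3 = 181·cos14.9° = 174.9; c'Δl = 14.34; W sinα = 46.5
Slice 4: Δl = 2.5/cos26.7° = 2.798 m; N'_4 = 209·cos26.7° = 186.7; c'Δl = 21.55; W sinα = 93.9
Slice 5: Δl = 3.2/cos44.8° = 4.510 m; N'_5 = 132·cos44.8° = 93.7; c'Δl = 34.73; W sinα = 93.0
Σc'Δl = 97.7 kN/m; ΣN' = 719.4 kN/m; ΣW sinα = 248.6 kN/m
Resisting = 97.7 + 719.4·tan30.7° = 97.7 + 427.1 = 524.8 kN/m
FS = 524.8 / 248.6 = 2.111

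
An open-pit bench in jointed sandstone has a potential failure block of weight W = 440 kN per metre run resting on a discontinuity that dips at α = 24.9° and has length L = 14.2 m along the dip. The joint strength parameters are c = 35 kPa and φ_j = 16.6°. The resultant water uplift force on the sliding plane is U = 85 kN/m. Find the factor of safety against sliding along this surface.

Resolving the block weight along and normal to the plane and applying the Mohr–Coulomb strength on the joint:
N' = W cosα − U = 440·cos24.9° − 85 = 314.1 kN/m
Driving force T = W sinα = 440·sin24.9° = 185.3 kN/m
Resisting force R = c·L + N'·tanφ_j = 35·14.2 + 314.1·tan16.6° = 497.0 + 93.6 = 590.6 kN/m
FS = R / T = 590.6 / 185.3 = 3.188

FS = 3.19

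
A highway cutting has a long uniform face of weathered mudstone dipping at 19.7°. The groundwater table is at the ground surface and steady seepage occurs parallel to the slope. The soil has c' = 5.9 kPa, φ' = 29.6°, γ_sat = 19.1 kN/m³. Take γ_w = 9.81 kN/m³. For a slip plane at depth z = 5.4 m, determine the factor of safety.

With seepage parallel to the slope and the water table at the surface, the effective normal stress on the slip plane uses the buoyant unit weight γ' = γ_sat − γ_w while the driving shear stress uses γ_sat:
FS = [c' + γ' z cos²β tanφ'] / [γ_sat z sinβ cosβ]
γ' = 19.1 − 9.81 = 9.29 kN/m³
Numerator = 5.9 + 9.29·5.4·cos²19.7°·tan29.6° = 5.9 + 9.29·5.4·0.8864·0.5681 = 31.160 kPa
Denominator = 19.1·5.4·sin19.7°·cos19.7° = 19.1·5.4·0.3371·0.9415 = 32.733 kPa
FS = 31.160 / 32.733 = 0.952

FS = 0.95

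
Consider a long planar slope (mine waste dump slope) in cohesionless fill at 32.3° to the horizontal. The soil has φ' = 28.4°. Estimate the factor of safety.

FS = 0.86

For a dry cohesionless infinite slope the factor of safety is FS = tanφ' / tanβ.
FS = tan28.4° / tan32.3° = 0.5407 / 0.6322 = 0.855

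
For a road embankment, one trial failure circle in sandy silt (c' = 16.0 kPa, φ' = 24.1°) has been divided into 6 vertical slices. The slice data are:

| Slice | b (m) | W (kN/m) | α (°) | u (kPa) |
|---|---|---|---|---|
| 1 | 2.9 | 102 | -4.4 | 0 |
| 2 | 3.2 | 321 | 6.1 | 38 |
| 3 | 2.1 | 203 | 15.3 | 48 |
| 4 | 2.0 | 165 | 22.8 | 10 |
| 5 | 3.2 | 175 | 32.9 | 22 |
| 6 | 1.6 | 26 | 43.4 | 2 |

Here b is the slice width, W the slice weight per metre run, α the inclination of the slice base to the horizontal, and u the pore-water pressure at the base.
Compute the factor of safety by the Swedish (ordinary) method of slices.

Ordinary method of slices: FS = Σ[c'·Δl_i + (W_i cosα_i − u_i·Δl_i)·tanφ'] / Σ W_i sinα_i, with Δl_i = b_i / cosα_i.
Slice 1: Δl = 2.9/cos(-4.4°) = 2.909 m; N'_1 = 102·cos(-4.4°) − 0·2.909 = 101.7; c'Δl = 46.54; W sinα = -7.8
Slice 2: Δl = 3.2/cos6.1° = 3.218 m; N'_2 = 321·cos6.1° − 38·3.218 = 196.9; c'Δl = 51.49; W sinα = 34.1
Slice 3: Δl = 2.1/cos15.3° = 2.177 m; N'_3 = 203·cos15.3° − 48·2.177 = 91.3; c'Δl = 34.83; W sinα = 53.6
Slice 4: Δl = 2.0/cos22.8° = 2.170 m; N'_4 = 165·cos22.8° − 10·2.170 = 130.4; c'Δl = 34.71; W sinα = 63.9
Slice 5: Δl = 3.2/cos32.9° = 3.811 m; N'_5 = 175·cos32.9° − 22·3.811 = 63.1; c'Δl = 60.98; W sinα = 95.1
Slice 6: Δl = 1.6/cos43.4° = 2.202 m; N'_6 = 26·cos43.4° − 2·2.202 = 14.5; c'Δl = 35.23; W sinα = 17.9
Σc'Δl = 263.8 kN/m; ΣN' = 597.9 kN/m; ΣW sinα = 256.7 kN/m
Resisting = 263.8 + 597.9·tan24.1° = 263.8 + 267.4 = 531.2 kN/m
FS = 531.2 / 256.7 = 2.069

FS = 2.07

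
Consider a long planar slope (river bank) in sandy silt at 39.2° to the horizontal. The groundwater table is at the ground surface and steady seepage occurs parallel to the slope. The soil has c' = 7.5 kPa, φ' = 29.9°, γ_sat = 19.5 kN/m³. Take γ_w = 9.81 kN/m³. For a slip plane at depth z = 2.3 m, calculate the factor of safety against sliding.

With seepage parallel to the slope and the water table at the surface, the effective normal stress on the slip plane uses the buoyant unit weight γ' = γ_sat − γ_w while the driving shear stress uses γ_sat:
FS = [c' + γ' z cos²β tanφ'] / [γ_sat z sinβ cosβ]
γ' = 19.5 − 9.81 = 9.69 kN/m³
Numerator = 7.5 + 9.69·2.3·cos²39.2°·tan29.9° = 7.5 + 9.69·2.3·0.6005·0.5750 = 15.196 kPa
Denominator = 19.5·2.3·sin39.2°·cos39.2° = 19.5·2.3·0.6320·0.7749 = 21.967 kPa
FS = 15.196 / 21.967 = 0.692

FS = 0.69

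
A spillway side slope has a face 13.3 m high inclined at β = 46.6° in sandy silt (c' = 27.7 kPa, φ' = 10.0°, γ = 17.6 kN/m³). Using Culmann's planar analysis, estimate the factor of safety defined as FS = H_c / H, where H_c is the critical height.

H_c = (4c'/γ) · sinβ cosφ' / [1 − cos(β − φ')]
    = (4·27.7/17.6) · sin46.6°·cos10.0° / [1 − cos36.6°]
    = 6.295 · 0.7155 / 0.1972 = 22.84 m
FS = H_c / H = 22.84 / 13.3 = 1.718

FS = 1.72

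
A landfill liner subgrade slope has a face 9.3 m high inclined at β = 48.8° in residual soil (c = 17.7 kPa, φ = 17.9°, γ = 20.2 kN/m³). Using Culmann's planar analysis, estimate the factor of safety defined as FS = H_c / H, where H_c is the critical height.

H_c = (4c/γ) · sinβ cosφ / [1 − cos(β − φ)]
    = (4·17.7/20.2) · sin48.8°·cos17.9° / [1 − cos30.9°]
    = 3.505 · 0.7160 / 0.1419 = 17.68 m
FS = H_c / H = 17.68 / 9.3 = 1.901

FS = 1.90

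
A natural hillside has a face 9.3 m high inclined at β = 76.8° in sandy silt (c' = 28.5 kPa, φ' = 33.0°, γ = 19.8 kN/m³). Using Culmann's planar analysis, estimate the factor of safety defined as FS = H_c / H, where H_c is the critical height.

H_c = (4c'/γ) · sinβ cosφ' / [1 − cos(β − φ')]
    = (4·28.5/19.8) · sin76.8°·cos33.0° / [1 − cos43.8°]
    = 5.758 · 0.8165 / 0.2782 = 16.90 m
FS = H_c / H = 16.90 / 9.3 = 1.817

FS = 1.82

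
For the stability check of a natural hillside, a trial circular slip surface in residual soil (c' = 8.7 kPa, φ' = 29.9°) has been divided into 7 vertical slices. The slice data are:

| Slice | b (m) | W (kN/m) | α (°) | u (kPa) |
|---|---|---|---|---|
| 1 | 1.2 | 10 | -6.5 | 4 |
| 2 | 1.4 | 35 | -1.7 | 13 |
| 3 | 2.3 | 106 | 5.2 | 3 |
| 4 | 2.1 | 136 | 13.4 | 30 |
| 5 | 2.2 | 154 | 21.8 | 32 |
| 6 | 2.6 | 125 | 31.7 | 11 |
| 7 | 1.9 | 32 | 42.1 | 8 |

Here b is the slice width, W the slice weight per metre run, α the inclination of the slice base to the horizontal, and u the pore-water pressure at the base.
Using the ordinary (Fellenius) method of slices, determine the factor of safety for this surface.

FS = 1.75

Ordinary method of slices: FS = Σ[c'·Δl_i + (W_i cosα_i − u_i·Δl_i)·tanφ'] / Σ W_i sinα_i, with Δl_i = b_i / cosα_i.
Slice 1: Δl = 1.2/cos(-6.5°) = 1.208 m; N'_1 = 10·cos(-6.5°) − 4·1.208 = 5.1; c'Δl = 10.51; W sinα = -1.1
Slice 2: Δl = 1.4/cos(-1.7°) = 1.401 m; N'_2 = 35·cos(-1.7°) − 13·1.401 = 16.8; c'Δl = 12.19; W sinα = -1.0
Slice 3: Δl = 2.3/cos5.2° = 2.310 m; N'_3 = 106·cos5.2° − 3·2.310 = 98.6; c'Δl = 20.09; W sinα = 9.6
Slice 4: Δl = 2.1/cos13.4° = 2.159 m; N'_4 = 136·cos13.4° − 30·2.159 = 67.5; c'Δl = 18.78; W sinα = 31.5
Slice 5: Δl = 2.2/cos21.8° = 2.369 m; N'_5 = 154·cos21.8° − 32·2.369 = 67.2; c'Δl = 20.61; W sinα = 57.2
Slice 6: Δl = 2.6/cos31.7° = 3.056 m; N'_6 = 125·cos31.7° − 11·3.056 = 72.7; c'Δl = 26.59; W sinα = 65.7
Slice 7: Δl = 1.9/cos42.1° = 2.561 m; N'_7 = 32·cos42.1° − 8·2.561 = 3.3; c'Δl = 22.28; W sinα = 21.5
Σc'Δl = 131.0 kN/m; ΣN' = 331.2 kN/m; ΣW sinα = 183.3 kN/m
Resisting = 131.0 + 331.2·tan29.9° = 131.0 + 190.5 = 321.5 kN/m
FS = 321.5 / 183.3 = 1.754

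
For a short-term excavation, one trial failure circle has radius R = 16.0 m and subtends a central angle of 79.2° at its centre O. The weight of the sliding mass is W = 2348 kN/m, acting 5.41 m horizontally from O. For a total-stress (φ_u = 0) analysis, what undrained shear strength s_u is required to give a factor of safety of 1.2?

s_u = 43.1 kPa

FS = s_u·L_a·R / (W·d), so s_u = FS·W·d / (L_a·R).
Arc length L_a = R·θ = 16.0·(79.2°·π/180) = 16.0·1.3823 = 22.12 m
s_u = 1.2·2348·5.41 / (22.12·16.0) = 15243.2 / 353.87 = 43.08 kPa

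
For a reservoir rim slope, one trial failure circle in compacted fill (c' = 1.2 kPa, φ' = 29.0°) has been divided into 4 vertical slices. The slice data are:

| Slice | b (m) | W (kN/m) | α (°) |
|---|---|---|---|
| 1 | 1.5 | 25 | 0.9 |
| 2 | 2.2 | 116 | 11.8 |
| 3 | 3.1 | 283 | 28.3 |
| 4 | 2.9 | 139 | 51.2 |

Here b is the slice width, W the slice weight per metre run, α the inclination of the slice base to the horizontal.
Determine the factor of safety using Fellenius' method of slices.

Ordinary method of slices: FS = Σ[c'·Δl_i + (W_i cosα_i)·tanφ'] / Σ W_i sinα_i, with Δl_i = b_i / cosα_i.
Slice 1: Δl = 1.5/cos0.9° = 1.500 m; N'_1 = 25·cos0.9° = 25.0; c'Δl = 1.80; W sinα = 0.4
Slice 2: Δl = 2.2/cos11.8° = 2.247 m; N'_2 = 116·cos11.8° = 113.5; c'Δl = 2.70; W sinα = 23.7
Slice 3: Δl = 3.1/cos28.3° = 3.521 m; N'_3 = 283·cos28.3° = 249.2; c'Δl = 4.22; W sinα = 134.2
Slice 4: Δl = 2.9/cos51.2° = 4.628 m; N'_4 = 139·cos51.2° = 87.1; c'Δl = 5.55; W sinα = 108.3
Σc'Δl = 14.3 kN/m; ΣN' = 474.8 kN/m; ΣW sinα = 266.6 kN/m
Resisting = 14.3 + 474.8·tan29.0° = 14.3 + 263.2 = 277.5 kN/m
FS = 277.5 / 266.6 = 1.041

FS = 1.04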